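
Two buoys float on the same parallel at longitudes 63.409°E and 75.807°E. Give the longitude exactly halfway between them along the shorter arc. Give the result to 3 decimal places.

Signed shortest Δλ from +63.409° to +75.807° is +12.398°.
Midpoint longitude = +63.409° + (+12.398°)/2 = +63.409° + 6.199° = +69.608°.

69.608°E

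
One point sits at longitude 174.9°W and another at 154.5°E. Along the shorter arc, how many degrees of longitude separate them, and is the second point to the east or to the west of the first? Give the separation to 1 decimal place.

Raw difference: 154.5 − -174.9 = 329.4°.
Normalise into (−180°, 180°]: 329.4° − 360° = -30.6°.
Negative ⇒ the second point lies to the west; separation 30.6°.

30.6° west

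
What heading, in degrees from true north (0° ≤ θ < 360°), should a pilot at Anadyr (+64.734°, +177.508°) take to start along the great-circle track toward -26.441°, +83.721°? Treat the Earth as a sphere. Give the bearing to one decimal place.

261.3°

Δλ = 83.721 − 177.508 = -93.787°.
θ = atan2( sin Δλ · cos φ₂ , cos φ₁ · sin φ₂ − sin φ₁ · cos φ₂ · cos Δλ )
  = atan2(-0.89344, -0.13657) = -98.691° → normalised to [0°, 360°): 261.309°.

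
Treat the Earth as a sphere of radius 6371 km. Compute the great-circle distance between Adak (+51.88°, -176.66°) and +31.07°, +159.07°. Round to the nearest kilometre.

Δλ = 159.07 − -176.66 = 335.73°; wrapped into (−180°, 180°]: -24.27°.
Δφ = 31.07 − 51.88 = -20.81°.
a = sin²(Δφ/2) + cos φ₁ · cos φ₂ · sin²(Δλ/2) = 0.055984.
c = 2·atan2(√a, √(1−a)) = 0.47775 rad → d = 6371·c ≈ 3043.74 km.

3044 km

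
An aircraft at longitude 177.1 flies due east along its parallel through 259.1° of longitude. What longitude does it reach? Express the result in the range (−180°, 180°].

+76.2°

Start at +177.1°; shift +259.1° → +436.2°.
+436.2° lies outside (−180°, 180°]; subtract 360° → +76.2°.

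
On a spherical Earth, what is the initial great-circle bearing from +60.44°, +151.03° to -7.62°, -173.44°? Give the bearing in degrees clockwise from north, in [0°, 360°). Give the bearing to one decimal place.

Δλ = -173.44 − 151.03 = -324.47°; wrapped into (−180°, 180°]: 35.53°.
θ = atan2( sin Δλ · cos φ₂ , cos φ₁ · sin φ₂ − sin φ₁ · cos φ₂ · cos Δλ )
  = atan2(0.57600, -0.76705) = 143.096° → normalised to [0°, 360°): 143.096°.

143.1°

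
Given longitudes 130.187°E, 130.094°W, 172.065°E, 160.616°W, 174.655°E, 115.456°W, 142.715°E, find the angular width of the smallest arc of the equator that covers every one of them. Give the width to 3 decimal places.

114.357°

Sort the longitudes: -160.616°, -130.094°, -115.456°, +130.187°, +142.715°, +172.065°, +174.655°.
Eastward gaps between consecutive values (wrapping around): 30.522°, 14.638°, 245.643°, 12.528°, 29.350°, 2.590°, 24.729°.
Largest gap = 245.643° ⇒ minimal covering band is its complement: 360° − 245.643° = 114.357°.
Band runs from +130.187° eastward to -115.456°, crossing the antimeridian.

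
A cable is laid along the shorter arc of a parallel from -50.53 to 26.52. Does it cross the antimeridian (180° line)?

Signed shortest Δλ = ((26.52 − -50.53 + 180) mod 360) − 180 = 77.05°.
Going east by 77.05° from -50.53° reaches +26.52° without touching 180°.

No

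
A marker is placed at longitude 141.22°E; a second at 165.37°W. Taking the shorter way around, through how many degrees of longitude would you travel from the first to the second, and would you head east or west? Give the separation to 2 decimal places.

Raw difference: -165.37 − 141.22 = -306.59°.
Normalise into (−180°, 180°]: -306.59° + 360° = 53.41°.
Positive ⇒ the second point lies to the east; separation 53.41°.

53.41° east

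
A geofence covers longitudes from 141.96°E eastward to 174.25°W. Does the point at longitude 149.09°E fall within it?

Yes

Band width going east from +141.96° to -174.25°: ((-174.25 − 141.96) mod 360) = 43.79°.
Offset of +149.09° east of the west edge: ((149.09 − 141.96) mod 360) = 7.13°.
7.13° ≤ 43.79° ⇒ inside.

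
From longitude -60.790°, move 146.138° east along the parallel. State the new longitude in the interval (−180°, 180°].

+85.348°

Start at -60.790°; shift +146.138° → +85.348°.
+85.348° already lies in (−180°, 180°].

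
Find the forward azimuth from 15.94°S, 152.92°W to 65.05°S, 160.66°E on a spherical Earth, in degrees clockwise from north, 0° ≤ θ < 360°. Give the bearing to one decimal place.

Δλ = 160.66 − -152.92 = 313.58°; wrapped into (−180°, 180°]: -46.42°.
θ = atan2( sin Δλ · cos φ₂ , cos φ₁ · sin φ₂ − sin φ₁ · cos φ₂ · cos Δλ )
  = atan2(-0.30558, -0.79195) = -158.901° → normalised to [0°, 360°): 201.099°.

201.1°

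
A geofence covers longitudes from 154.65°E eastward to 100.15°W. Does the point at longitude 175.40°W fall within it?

Band width going east from +154.65° to -100.15°: ((-100.15 − 154.65) mod 360) = 105.20°.
Offset of -175.40° east of the west edge: ((-175.40 − 154.65) mod 360) = 29.95°.
29.95° ≤ 105.20° ⇒ inside.

Yes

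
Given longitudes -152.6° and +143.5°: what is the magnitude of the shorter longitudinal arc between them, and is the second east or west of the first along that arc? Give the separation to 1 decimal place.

63.9° west

Raw difference: 143.5 − -152.6 = 296.1°.
Normalise into (−180°, 180°]: 296.1° − 360° = -63.9°.
Negative ⇒ the second point lies to the west; separation 63.9°.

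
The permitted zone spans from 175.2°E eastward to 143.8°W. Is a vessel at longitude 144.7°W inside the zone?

Band width going east from +175.2° to -143.8°: ((-143.8 − 175.2) mod 360) = 41.0°.
Offset of -144.7° east of the west edge: ((-144.7 − 175.2) mod 360) = 40.1°.
40.1° ≤ 41.0° ⇒ inside.

Yes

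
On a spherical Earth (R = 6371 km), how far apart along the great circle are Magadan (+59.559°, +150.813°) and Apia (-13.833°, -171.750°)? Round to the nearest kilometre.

8825 km

Δλ = -171.750 − 150.813 = -322.563°; wrapped into (−180°, 180°]: 37.437°.
Δφ = -13.833 − 59.559 = -73.392°.
a = sin²(Δφ/2) + cos φ₁ · cos φ₂ · sin²(Δλ/2) = 0.407755.
c = 2·atan2(√a, √(1−a)) = 1.38524 rad → d = 6371·c ≈ 8825.38 km.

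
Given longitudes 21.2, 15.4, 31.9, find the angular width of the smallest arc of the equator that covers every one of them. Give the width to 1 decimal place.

16.5°

Sort the longitudes: +15.4°, +21.2°, +31.9°.
Eastward gaps between consecutive values (wrapping around): 5.8°, 10.7°, 343.5°.
Largest gap = 343.5° ⇒ minimal covering band is its complement: 360° − 343.5° = 16.5°.
Band runs from +15.4° eastward to +31.9°.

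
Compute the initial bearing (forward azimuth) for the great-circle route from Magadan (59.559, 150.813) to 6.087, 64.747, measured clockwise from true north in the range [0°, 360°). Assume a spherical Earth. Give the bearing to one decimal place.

269.7°

Δλ = 64.747 − 150.813 = -86.066°.
θ = atan2( sin Δλ · cos φ₂ , cos φ₁ · sin φ₂ − sin φ₁ · cos φ₂ · cos Δλ )
  = atan2(-0.99202, -0.00509) = -90.294° → normalised to [0°, 360°): 269.706°.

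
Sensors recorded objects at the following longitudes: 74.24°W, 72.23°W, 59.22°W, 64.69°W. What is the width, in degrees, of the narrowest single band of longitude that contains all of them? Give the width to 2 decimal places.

15.02°

Sort the longitudes: -74.24°, -72.23°, -64.69°, -59.22°.
Eastward gaps between consecutive values (wrapping around): 2.01°, 7.54°, 5.47°, 344.98°.
Largest gap = 344.98° ⇒ minimal covering band is its complement: 360° − 344.98° = 15.02°.
Band runs from -74.24° eastward to -59.22°.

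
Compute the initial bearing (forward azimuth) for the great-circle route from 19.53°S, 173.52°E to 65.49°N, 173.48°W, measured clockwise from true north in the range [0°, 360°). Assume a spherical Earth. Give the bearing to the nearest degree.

Δλ = -173.48 − 173.52 = -347.00°; wrapped into (−180°, 180°]: 13.00°.
θ = atan2( sin Δλ · cos φ₂ , cos φ₁ · sin φ₂ − sin φ₁ · cos φ₂ · cos Δλ )
  = atan2(0.09332, 0.99267) = 5.371° → normalised to [0°, 360°): 5.371°.

5°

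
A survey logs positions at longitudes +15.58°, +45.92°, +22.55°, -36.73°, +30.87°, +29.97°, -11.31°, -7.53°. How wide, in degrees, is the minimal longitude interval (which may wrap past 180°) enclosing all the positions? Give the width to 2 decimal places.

Sort the longitudes: -36.73°, -11.31°, -7.53°, +15.58°, +22.55°, +29.97°, +30.87°, +45.92°.
Eastward gaps between consecutive values (wrapping around): 25.42°, 3.78°, 23.11°, 6.97°, 7.42°, 0.90°, 15.05°, 277.35°.
Largest gap = 277.35° ⇒ minimal covering band is its complement: 360° − 277.35° = 82.65°.
Band runs from -36.73° eastward to +45.92°.

82.65°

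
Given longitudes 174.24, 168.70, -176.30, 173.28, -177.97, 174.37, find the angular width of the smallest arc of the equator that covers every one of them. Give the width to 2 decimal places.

Sort the longitudes: -177.97°, -176.30°, +168.70°, +173.28°, +174.24°, +174.37°.
Eastward gaps between consecutive values (wrapping around): 1.67°, 345.00°, 4.58°, 0.96°, 0.13°, 7.66°.
Largest gap = 345.00° ⇒ minimal covering band is its complement: 360° − 345.00° = 15.00°.
Band runs from +168.70° eastward to -176.30°, crossing the antimeridian.

15.00°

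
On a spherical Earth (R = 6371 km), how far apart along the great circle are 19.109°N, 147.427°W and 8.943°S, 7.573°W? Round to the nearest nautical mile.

Δλ = -7.573 − -147.427 = 139.854°.
Δφ = -8.943 − 19.109 = -28.052°.
a = sin²(Δφ/2) + cos φ₁ · cos φ₂ · sin²(Δλ/2) = 0.882196.
c = 2·atan2(√a, √(1−a)) = 2.44090 rad → d = 6371·c ≈ 15550.94 km ≈ 8396.84 nmi.

8397 nmi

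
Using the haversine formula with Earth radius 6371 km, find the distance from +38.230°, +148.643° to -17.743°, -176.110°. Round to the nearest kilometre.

7229 km

Δλ = -176.110 − 148.643 = -324.753°; wrapped into (−180°, 180°]: 35.247°.
Δφ = -17.743 − 38.230 = -55.973°.
a = sin²(Δφ/2) + cos φ₁ · cos φ₂ · sin²(Δλ/2) = 0.288788.
c = 2·atan2(√a, √(1−a)) = 1.13468 rad → d = 6371·c ≈ 7229.04 km.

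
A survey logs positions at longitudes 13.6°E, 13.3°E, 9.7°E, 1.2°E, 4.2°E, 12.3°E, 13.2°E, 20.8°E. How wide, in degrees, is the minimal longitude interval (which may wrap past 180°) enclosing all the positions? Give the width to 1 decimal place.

19.6°

Sort the longitudes: +1.2°, +4.2°, +9.7°, +12.3°, +13.2°, +13.3°, +13.6°, +20.8°.
Eastward gaps between consecutive values (wrapping around): 3.0°, 5.5°, 2.6°, 0.9°, 0.1°, 0.3°, 7.2°, 340.4°.
Largest gap = 340.4° ⇒ minimal covering band is its complement: 360° − 340.4° = 19.6°.
Band runs from +1.2° eastward to +20.8°.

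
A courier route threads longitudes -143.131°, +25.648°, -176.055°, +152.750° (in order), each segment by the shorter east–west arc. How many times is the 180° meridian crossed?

Leg 1: -143.131° → +25.648°, shortest Δλ = 168.779° (east) — does not cross 180°.
Leg 2: +25.648° → -176.055°, shortest Δλ = 158.297° (east) — crosses 180°.
Leg 3: -176.055° → +152.750°, shortest Δλ = -31.195° (west) — crosses 180°.
Total crossings: 2.

2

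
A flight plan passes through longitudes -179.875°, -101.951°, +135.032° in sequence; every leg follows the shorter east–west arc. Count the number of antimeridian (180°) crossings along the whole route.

Leg 1: -179.875° → -101.951°, shortest Δλ = 77.924° (east) — does not cross 180°.
Leg 2: -101.951° → +135.032°, shortest Δλ = -123.017° (west) — crosses 180°.
Total crossings: 1.

1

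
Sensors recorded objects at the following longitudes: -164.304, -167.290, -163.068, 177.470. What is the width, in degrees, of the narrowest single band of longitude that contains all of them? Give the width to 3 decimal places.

Sort the longitudes: -167.290°, -164.304°, -163.068°, +177.470°.
Eastward gaps between consecutive values (wrapping around): 2.986°, 1.236°, 340.538°, 15.240°.
Largest gap = 340.538° ⇒ minimal covering band is its complement: 360° − 340.538° = 19.462°.
Band runs from +177.470° eastward to -163.068°, crossing the antimeridian.

19.462°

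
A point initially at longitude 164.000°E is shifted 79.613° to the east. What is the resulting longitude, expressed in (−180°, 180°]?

116.387°W

Start at +164.000°; shift +79.613° → +243.613°.
+243.613° lies outside (−180°, 180°]; subtract 360° → -116.387°.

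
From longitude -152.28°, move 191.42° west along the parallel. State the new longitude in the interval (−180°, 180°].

Start at -152.28°; shift −191.42° → -343.70°.
-343.70° lies outside (−180°, 180°]; add 360° → +16.30°.

+16.30°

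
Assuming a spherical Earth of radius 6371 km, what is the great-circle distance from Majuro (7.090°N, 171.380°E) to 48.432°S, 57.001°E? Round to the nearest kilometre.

12382 km

Δλ = 57.001 − 171.380 = -114.379°.
Δφ = -48.432 − 7.090 = -55.522°.
a = sin²(Δφ/2) + cos φ₁ · cos φ₂ · sin²(Δλ/2) = 0.682064.
c = 2·atan2(√a, √(1−a)) = 1.94349 rad → d = 6371·c ≈ 12381.99 km.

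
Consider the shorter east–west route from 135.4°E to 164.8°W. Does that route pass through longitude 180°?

Naïve |-164.8 − 135.4| = 300.2° > 180°, so the shorter arc goes the other way round — across 180°.
Signed shortest Δλ = ((-164.8 − 135.4 + 180) mod 360) − 180 = 59.8°.
Going east by 59.8° from +135.4° passes through 180° before reaching -164.8°.

Yes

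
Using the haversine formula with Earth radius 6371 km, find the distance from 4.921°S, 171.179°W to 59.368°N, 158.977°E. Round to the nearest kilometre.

Δλ = 158.977 − -171.179 = 330.156°; wrapped into (−180°, 180°]: -29.844°.
Δφ = 59.368 − -4.921 = 64.289°.
a = sin²(Δφ/2) + cos φ₁ · cos φ₂ · sin²(Δλ/2) = 0.316745.
c = 2·atan2(√a, √(1−a)) = 1.19554 rad → d = 6371·c ≈ 7616.79 km.

7617 km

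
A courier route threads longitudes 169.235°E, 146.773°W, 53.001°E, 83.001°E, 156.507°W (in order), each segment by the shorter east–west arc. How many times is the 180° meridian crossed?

3

Leg 1: +169.235° → -146.773°, shortest Δλ = 43.992° (east) — crosses 180°.
Leg 2: -146.773° → +53.001°, shortest Δλ = -160.226° (west) — crosses 180°.
Leg 3: +53.001° → +83.001°, shortest Δλ = 30.0° (east) — does not cross 180°.
Leg 4: +83.001° → -156.507°, shortest Δλ = 120.492° (east) — crosses 180°.
Total crossings: 3.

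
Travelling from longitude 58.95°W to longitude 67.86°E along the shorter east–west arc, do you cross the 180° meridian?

Signed shortest Δλ = ((67.86 − -58.95 + 180) mod 360) − 180 = 126.81°.
Going east by 126.81° from -58.95° reaches +67.86° without touching 180°.

No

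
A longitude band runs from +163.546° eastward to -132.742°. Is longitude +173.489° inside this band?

Yes

Band width going east from +163.546° to -132.742°: ((-132.742 − 163.546) mod 360) = 63.712°.
Offset of +173.489° east of the west edge: ((173.489 − 163.546) mod 360) = 9.943°.
9.943° ≤ 63.712° ⇒ inside.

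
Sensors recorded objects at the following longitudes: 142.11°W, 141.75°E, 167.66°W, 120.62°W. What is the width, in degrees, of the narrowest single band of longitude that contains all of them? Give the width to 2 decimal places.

97.63°

Sort the longitudes: -167.66°, -142.11°, -120.62°, +141.75°.
Eastward gaps between consecutive values (wrapping around): 25.55°, 21.49°, 262.37°, 50.59°.
Largest gap = 262.37° ⇒ minimal covering band is its complement: 360° − 262.37° = 97.63°.
Band runs from +141.75° eastward to -120.62°, crossing the antimeridian.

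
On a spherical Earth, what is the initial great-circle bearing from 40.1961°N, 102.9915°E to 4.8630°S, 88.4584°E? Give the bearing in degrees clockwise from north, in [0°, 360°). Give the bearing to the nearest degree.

Δλ = 88.4584 − 102.9915 = -14.5331°.
θ = atan2( sin Δλ · cos φ₂ , cos φ₁ · sin φ₂ − sin φ₁ · cos φ₂ · cos Δλ )
  = atan2(-0.25004, -0.68726) = -160.008° → normalised to [0°, 360°): 199.992°.

200°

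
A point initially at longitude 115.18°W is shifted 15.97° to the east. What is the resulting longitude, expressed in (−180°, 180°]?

99.21°W

Start at -115.18°; shift +15.97° → -99.21°.
-99.21° already lies in (−180°, 180°].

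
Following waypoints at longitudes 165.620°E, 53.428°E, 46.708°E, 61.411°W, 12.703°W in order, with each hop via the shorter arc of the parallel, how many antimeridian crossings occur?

0

Leg 1: +165.620° → +53.428°, shortest Δλ = -112.192° (west) — does not cross 180°.
Leg 2: +53.428° → +46.708°, shortest Δλ = -6.72° (west) — does not cross 180°.
Leg 3: +46.708° → -61.411°, shortest Δλ = -108.119° (west) — does not cross 180°.
Leg 4: -61.411° → -12.703°, shortest Δλ = 48.708° (east) — does not cross 180°.
Total crossings: 0.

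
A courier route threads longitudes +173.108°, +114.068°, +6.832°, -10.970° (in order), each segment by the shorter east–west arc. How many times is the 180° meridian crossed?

0

Leg 1: +173.108° → +114.068°, shortest Δλ = -59.04° (west) — does not cross 180°.
Leg 2: +114.068° → +6.832°, shortest Δλ = -107.236° (west) — does not cross 180°.
Leg 3: +6.832° → -10.970°, shortest Δλ = -17.802° (west) — does not cross 180°.
Total crossings: 0.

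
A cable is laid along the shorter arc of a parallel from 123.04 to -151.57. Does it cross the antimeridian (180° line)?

Naïve |-151.57 − 123.04| = 274.61° > 180°, so the shorter arc goes the other way round — across 180°.
Signed shortest Δλ = ((-151.57 − 123.04 + 180) mod 360) − 180 = 85.39°.
Going east by 85.39° from +123.04° passes through 180° before reaching -151.57°.

Yes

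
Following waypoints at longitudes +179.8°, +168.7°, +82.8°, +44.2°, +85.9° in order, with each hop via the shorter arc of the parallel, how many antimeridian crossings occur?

Leg 1: +179.8° → +168.7°, shortest Δλ = -11.1° (west) — does not cross 180°.
Leg 2: +168.7° → +82.8°, shortest Δλ = -85.9° (west) — does not cross 180°.
Leg 3: +82.8° → +44.2°, shortest Δλ = -38.6° (west) — does not cross 180°.
Leg 4: +44.2° → +85.9°, shortest Δλ = 41.7° (east) — does not cross 180°.
Total crossings: 0.

0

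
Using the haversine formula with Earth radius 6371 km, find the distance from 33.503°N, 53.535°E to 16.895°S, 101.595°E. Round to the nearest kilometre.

7573 km

Δλ = 101.595 − 53.535 = 48.060°.
Δφ = -16.895 − 33.503 = -50.398°.
a = sin²(Δφ/2) + cos φ₁ · cos φ₂ · sin²(Δλ/2) = 0.313580.
c = 2·atan2(√a, √(1−a)) = 1.18873 rad → d = 6371·c ≈ 7573.39 km.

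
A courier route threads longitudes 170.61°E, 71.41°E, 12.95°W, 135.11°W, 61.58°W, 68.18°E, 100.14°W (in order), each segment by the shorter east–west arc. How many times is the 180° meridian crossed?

Leg 1: +170.61° → +71.41°, shortest Δλ = -99.2° (west) — does not cross 180°.
Leg 2: +71.41° → -12.95°, shortest Δλ = -84.36° (west) — does not cross 180°.
Leg 3: -12.95° → -135.11°, shortest Δλ = -122.16° (west) — does not cross 180°.
Leg 4: -135.11° → -61.58°, shortest Δλ = 73.53° (east) — does not cross 180°.
Leg 5: -61.58° → +68.18°, shortest Δλ = 129.76° (east) — does not cross 180°.
Leg 6: +68.18° → -100.14°, shortest Δλ = -168.32° (west) — does not cross 180°.
Total crossings: 0.

0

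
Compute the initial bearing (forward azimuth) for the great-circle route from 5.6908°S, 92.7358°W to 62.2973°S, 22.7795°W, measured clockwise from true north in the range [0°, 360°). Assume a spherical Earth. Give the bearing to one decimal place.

153.2°

Δλ = -22.7795 − -92.7358 = 69.9563°.
θ = atan2( sin Δλ · cos φ₂ , cos φ₁ · sin φ₂ − sin φ₁ · cos φ₂ · cos Δλ )
  = atan2(0.43673, -0.86521) = 153.217° → normalised to [0°, 360°): 153.217°.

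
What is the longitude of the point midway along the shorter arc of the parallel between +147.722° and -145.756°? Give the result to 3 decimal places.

-179.017°

Signed shortest Δλ from +147.722° to -145.756° is +66.522°.
Midpoint longitude = +147.722° + (+66.522°)/2 = +147.722° + 33.261° = +180.983°.
Normalise into (−180°, 180°]: -179.017°.
(The naïve average (+147.722 + -145.756)/2 = 0.983° is on the wrong side of the globe.)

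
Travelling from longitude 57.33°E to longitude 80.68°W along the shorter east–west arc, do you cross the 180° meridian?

No

Signed shortest Δλ = ((-80.68 − 57.33 + 180) mod 360) − 180 = -138.01°.
Going west by 138.01° from +57.33° reaches -80.68° without touching 180°.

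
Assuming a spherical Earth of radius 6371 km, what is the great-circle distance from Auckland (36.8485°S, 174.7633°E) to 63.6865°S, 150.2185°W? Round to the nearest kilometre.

Δλ = -150.2185 − 174.7633 = -324.9818°; wrapped into (−180°, 180°]: 35.0182°.
Δφ = -63.6865 − -36.8485 = -26.8380°.
a = sin²(Δφ/2) + cos φ₁ · cos φ₂ · sin²(Δλ/2) = 0.085965.
c = 2·atan2(√a, √(1−a)) = 0.59514 rad → d = 6371·c ≈ 3791.63 km.

3792 km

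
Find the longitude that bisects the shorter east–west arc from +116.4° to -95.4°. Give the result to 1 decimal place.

Signed shortest Δλ from +116.4° to -95.4° is +148.2°.
Midpoint longitude = +116.4° + (+148.2°)/2 = +116.4° + 74.1° = +190.5°.
Normalise into (−180°, 180°]: -169.5°.
(The naïve average (+116.4 + -95.4)/2 = 10.5° is on the wrong side of the globe.)

-169.5°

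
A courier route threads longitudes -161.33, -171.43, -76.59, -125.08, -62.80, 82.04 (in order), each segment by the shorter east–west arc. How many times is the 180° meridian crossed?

Leg 1: -161.33° → -171.43°, shortest Δλ = -10.1° (west) — does not cross 180°.
Leg 2: -171.43° → -76.59°, shortest Δλ = 94.84° (east) — does not cross 180°.
Leg 3: -76.59° → -125.08°, shortest Δλ = -48.49° (west) — does not cross 180°.
Leg 4: -125.08° → -62.80°, shortest Δλ = 62.28° (east) — does not cross 180°.
Leg 5: -62.80° → +82.04°, shortest Δλ = 144.84° (east) — does not cross 180°.
Total crossings: 0.

0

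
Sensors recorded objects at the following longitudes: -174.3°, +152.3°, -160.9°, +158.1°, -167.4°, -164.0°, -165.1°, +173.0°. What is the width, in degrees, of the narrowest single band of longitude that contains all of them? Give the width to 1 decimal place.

46.8°

Sort the longitudes: -174.3°, -167.4°, -165.1°, -164.0°, -160.9°, +152.3°, +158.1°, +173.0°.
Eastward gaps between consecutive values (wrapping around): 6.9°, 2.3°, 1.1°, 3.1°, 313.2°, 5.8°, 14.9°, 12.7°.
Largest gap = 313.2° ⇒ minimal covering band is its complement: 360° − 313.2° = 46.8°.
Band runs from +152.3° eastward to -160.9°, crossing the antimeridian.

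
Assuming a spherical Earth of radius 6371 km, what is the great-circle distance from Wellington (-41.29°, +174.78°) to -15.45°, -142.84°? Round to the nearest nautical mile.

Δλ = -142.84 − 174.78 = -317.62°; wrapped into (−180°, 180°]: 42.38°.
Δφ = -15.45 − -41.29 = 25.84°.
a = sin²(Δφ/2) + cos φ₁ · cos φ₂ · sin²(Δλ/2) = 0.144616.
c = 2·atan2(√a, √(1−a)) = 0.78021 rad → d = 6371·c ≈ 4970.70 km ≈ 2683.97 nmi.

2684 nmi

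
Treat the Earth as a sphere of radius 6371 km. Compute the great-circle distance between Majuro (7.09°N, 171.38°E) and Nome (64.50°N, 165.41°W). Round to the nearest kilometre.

6642 km

Δλ = -165.41 − 171.38 = -336.79°; wrapped into (−180°, 180°]: 23.21°.
Δφ = 64.50 − 7.09 = 57.41°.
a = sin²(Δφ/2) + cos φ₁ · cos φ₂ · sin²(Δλ/2) = 0.247976.
c = 2·atan2(√a, √(1−a)) = 1.04252 rad → d = 6371·c ≈ 6641.88 km.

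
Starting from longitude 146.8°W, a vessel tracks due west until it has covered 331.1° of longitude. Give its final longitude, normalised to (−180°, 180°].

Start at -146.8°; shift −331.1° → -477.9°.
-477.9° lies outside (−180°, 180°]; add 360° → -117.9°.

117.9°W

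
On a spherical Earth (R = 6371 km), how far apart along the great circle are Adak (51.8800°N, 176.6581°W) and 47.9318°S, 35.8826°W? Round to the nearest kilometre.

17207 km

Δλ = -35.8826 − -176.6581 = 140.7755°.
Δφ = -47.9318 − 51.8800 = -99.8118°.
a = sin²(Δφ/2) + cos φ₁ · cos φ₂ · sin²(Δλ/2) = 0.952215.
c = 2·atan2(√a, √(1−a)) = 2.70084 rad → d = 6371·c ≈ 17207.04 km.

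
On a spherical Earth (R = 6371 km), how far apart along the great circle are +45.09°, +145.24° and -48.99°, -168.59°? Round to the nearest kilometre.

11379 km

Δλ = -168.59 − 145.24 = -313.83°; wrapped into (−180°, 180°]: 46.17°.
Δφ = -48.99 − 45.09 = -94.08°.
a = sin²(Δφ/2) + cos φ₁ · cos φ₂ · sin²(Δλ/2) = 0.606797.
c = 2·atan2(√a, √(1−a)) = 1.78605 rad → d = 6371·c ≈ 11378.92 km.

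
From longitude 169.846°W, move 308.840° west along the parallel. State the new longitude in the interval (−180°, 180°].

Start at -169.846°; shift −308.840° → -478.686°.
-478.686° lies outside (−180°, 180°]; add 360° → -118.686°.

118.686°W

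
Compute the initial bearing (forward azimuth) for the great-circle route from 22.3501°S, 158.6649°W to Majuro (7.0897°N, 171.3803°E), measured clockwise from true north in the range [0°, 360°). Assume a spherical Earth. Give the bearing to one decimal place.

311.7°

Δλ = 171.3803 − -158.6649 = 330.0452°; wrapped into (−180°, 180°]: -29.9548°.
θ = atan2( sin Δλ · cos φ₂ , cos φ₁ · sin φ₂ − sin φ₁ · cos φ₂ · cos Δλ )
  = atan2(-0.49550, 0.44110) = -48.324° → normalised to [0°, 360°): 311.676°.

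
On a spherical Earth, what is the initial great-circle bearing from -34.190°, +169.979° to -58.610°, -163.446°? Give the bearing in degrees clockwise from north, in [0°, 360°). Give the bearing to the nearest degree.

Δλ = -163.446 − 169.979 = -333.425°; wrapped into (−180°, 180°]: 26.575°.
θ = atan2( sin Δλ · cos φ₂ , cos φ₁ · sin φ₂ − sin φ₁ · cos φ₂ · cos Δλ )
  = atan2(0.23302, -0.44435) = 152.327° → normalised to [0°, 360°): 152.327°.

152°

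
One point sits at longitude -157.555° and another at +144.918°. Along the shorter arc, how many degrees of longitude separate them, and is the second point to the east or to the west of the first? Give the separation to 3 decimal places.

57.527° west

Raw difference: 144.918 − -157.555 = 302.473°.
Normalise into (−180°, 180°]: 302.473° − 360° = -57.527°.
Negative ⇒ the second point lies to the west; separation 57.527°.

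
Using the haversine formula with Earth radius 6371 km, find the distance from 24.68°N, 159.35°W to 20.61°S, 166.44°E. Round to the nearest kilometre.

6249 km

Δλ = 166.44 − -159.35 = 325.79°; wrapped into (−180°, 180°]: -34.21°.
Δφ = -20.61 − 24.68 = -45.29°.
a = sin²(Δφ/2) + cos φ₁ · cos φ₂ · sin²(Δλ/2) = 0.221816.
c = 2·atan2(√a, √(1−a)) = 0.98079 rad → d = 6371·c ≈ 6248.60 km.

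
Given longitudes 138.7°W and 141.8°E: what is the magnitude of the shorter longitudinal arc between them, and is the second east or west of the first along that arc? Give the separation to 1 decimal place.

Raw difference: 141.8 − -138.7 = 280.5°.
Normalise into (−180°, 180°]: 280.5° − 360° = -79.5°.
Negative ⇒ the second point lies to the west; separation 79.5°.

79.5° west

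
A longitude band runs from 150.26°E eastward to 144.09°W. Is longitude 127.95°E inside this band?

Band width going east from +150.26° to -144.09°: ((-144.09 − 150.26) mod 360) = 65.65°.
Offset of +127.95° east of the west edge: ((127.95 − 150.26) mod 360) = 337.69°.
337.69° > 65.65° ⇒ outside.

No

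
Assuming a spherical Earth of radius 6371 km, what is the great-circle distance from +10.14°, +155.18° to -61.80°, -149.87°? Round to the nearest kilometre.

9293 km

Δλ = -149.87 − 155.18 = -305.05°; wrapped into (−180°, 180°]: 54.95°.
Δφ = -61.80 − 10.14 = -71.94°.
a = sin²(Δφ/2) + cos φ₁ · cos φ₂ · sin²(Δλ/2) = 0.444007.
c = 2·atan2(√a, √(1−a)) = 1.45858 rad → d = 6371·c ≈ 9292.58 km.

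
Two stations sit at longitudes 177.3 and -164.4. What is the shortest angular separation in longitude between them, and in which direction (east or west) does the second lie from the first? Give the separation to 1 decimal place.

Raw difference: -164.4 − 177.3 = -341.7°.
Normalise into (−180°, 180°]: -341.7° + 360° = 18.3°.
Positive ⇒ the second point lies to the east; separation 18.3°.

18.3° east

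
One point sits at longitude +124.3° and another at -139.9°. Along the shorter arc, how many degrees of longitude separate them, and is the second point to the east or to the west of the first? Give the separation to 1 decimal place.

95.8° east

Raw difference: -139.9 − 124.3 = -264.2°.
Normalise into (−180°, 180°]: -264.2° + 360° = 95.8°.
Positive ⇒ the second point lies to the east; separation 95.8°.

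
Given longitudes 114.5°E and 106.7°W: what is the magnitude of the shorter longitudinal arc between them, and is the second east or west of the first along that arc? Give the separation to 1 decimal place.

138.8° east

Raw difference: -106.7 − 114.5 = -221.2°.
Normalise into (−180°, 180°]: -221.2° + 360° = 138.8°.
Positive ⇒ the second point lies to the east; separation 138.8°.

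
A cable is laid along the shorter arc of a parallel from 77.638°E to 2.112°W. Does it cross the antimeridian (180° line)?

No

Signed shortest Δλ = ((-2.112 − 77.638 + 180) mod 360) − 180 = -79.75°.
Going west by 79.75° from +77.638° reaches -2.112° without touching 180°.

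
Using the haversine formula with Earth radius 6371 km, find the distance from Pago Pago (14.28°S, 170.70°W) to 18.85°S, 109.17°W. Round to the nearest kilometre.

Δλ = -109.17 − -170.70 = 61.53°.
Δφ = -18.85 − -14.28 = -4.57°.
a = sin²(Δφ/2) + cos φ₁ · cos φ₂ · sin²(Δλ/2) = 0.241556.
c = 2·atan2(√a, √(1−a)) = 1.02759 rad → d = 6371·c ≈ 6546.75 km.

6547 km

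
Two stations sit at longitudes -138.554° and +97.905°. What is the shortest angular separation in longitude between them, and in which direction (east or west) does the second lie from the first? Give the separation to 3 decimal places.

Raw difference: 97.905 − -138.554 = 236.459°.
Normalise into (−180°, 180°]: 236.459° − 360° = -123.541°.
Negative ⇒ the second point lies to the west; separation 123.541°.

123.541° west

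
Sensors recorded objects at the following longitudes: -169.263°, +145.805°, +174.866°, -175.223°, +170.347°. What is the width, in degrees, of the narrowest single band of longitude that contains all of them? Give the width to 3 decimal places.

Sort the longitudes: -175.223°, -169.263°, +145.805°, +170.347°, +174.866°.
Eastward gaps between consecutive values (wrapping around): 5.960°, 315.068°, 24.542°, 4.519°, 9.911°.
Largest gap = 315.068° ⇒ minimal covering band is its complement: 360° − 315.068° = 44.932°.
Band runs from +145.805° eastward to -169.263°, crossing the antimeridian.

44.932°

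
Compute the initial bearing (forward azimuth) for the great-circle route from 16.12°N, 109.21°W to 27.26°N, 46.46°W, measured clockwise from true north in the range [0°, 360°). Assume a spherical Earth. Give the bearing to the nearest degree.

68°

Δλ = -46.46 − -109.21 = 62.75°.
θ = atan2( sin Δλ · cos φ₂ , cos φ₁ · sin φ₂ − sin φ₁ · cos φ₂ · cos Δλ )
  = atan2(0.79028, 0.32701) = 67.521° → normalised to [0°, 360°): 67.521°.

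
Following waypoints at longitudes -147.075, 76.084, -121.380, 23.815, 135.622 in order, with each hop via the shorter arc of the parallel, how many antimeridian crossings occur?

2

Leg 1: -147.075° → +76.084°, shortest Δλ = -136.841° (west) — crosses 180°.
Leg 2: +76.084° → -121.380°, shortest Δλ = 162.536° (east) — crosses 180°.
Leg 3: -121.380° → +23.815°, shortest Δλ = 145.195° (east) — does not cross 180°.
Leg 4: +23.815° → +135.622°, shortest Δλ = 111.807° (east) — does not cross 180°.
Total crossings: 2.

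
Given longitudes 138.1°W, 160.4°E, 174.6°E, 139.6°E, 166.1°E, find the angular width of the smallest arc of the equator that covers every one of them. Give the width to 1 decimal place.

Sort the longitudes: -138.1°, +139.6°, +160.4°, +166.1°, +174.6°.
Eastward gaps between consecutive values (wrapping around): 277.7°, 20.8°, 5.7°, 8.5°, 47.3°.
Largest gap = 277.7° ⇒ minimal covering band is its complement: 360° − 277.7° = 82.3°.
Band runs from +139.6° eastward to -138.1°, crossing the antimeridian.

82.3°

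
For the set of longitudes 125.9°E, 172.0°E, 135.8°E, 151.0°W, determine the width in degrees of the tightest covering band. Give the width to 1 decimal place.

83.1°

Sort the longitudes: -151.0°, +125.9°, +135.8°, +172.0°.
Eastward gaps between consecutive values (wrapping around): 276.9°, 9.9°, 36.2°, 37.0°.
Largest gap = 276.9° ⇒ minimal covering band is its complement: 360° − 276.9° = 83.1°.
Band runs from +125.9° eastward to -151.0°, crossing the antimeridian.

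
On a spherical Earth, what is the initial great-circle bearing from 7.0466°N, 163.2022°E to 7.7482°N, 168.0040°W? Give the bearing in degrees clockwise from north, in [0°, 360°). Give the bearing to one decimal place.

86.7°

Δλ = -168.0040 − 163.2022 = -331.2062°; wrapped into (−180°, 180°]: 28.7938°.
θ = atan2( sin Δλ · cos φ₂ , cos φ₁ · sin φ₂ − sin φ₁ · cos φ₂ · cos Δλ )
  = atan2(0.47726, 0.02727) = 86.729° → normalised to [0°, 360°): 86.729°.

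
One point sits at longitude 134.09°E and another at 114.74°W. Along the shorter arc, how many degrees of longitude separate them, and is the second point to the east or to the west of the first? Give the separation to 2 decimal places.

Raw difference: -114.74 − 134.09 = -248.83°.
Normalise into (−180°, 180°]: -248.83° + 360° = 111.17°.
Positive ⇒ the second point lies to the east; separation 111.17°.

111.17° east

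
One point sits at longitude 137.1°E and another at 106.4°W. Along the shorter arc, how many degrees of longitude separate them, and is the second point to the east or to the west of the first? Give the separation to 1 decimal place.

116.5° east

Raw difference: -106.4 − 137.1 = -243.5°.
Normalise into (−180°, 180°]: -243.5° + 360° = 116.5°.
Positive ⇒ the second point lies to the east; separation 116.5°.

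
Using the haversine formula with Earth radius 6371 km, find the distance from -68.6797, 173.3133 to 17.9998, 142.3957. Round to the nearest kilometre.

Δλ = 142.3957 − 173.3133 = -30.9176°.
Δφ = 17.9998 − -68.6797 = 86.6795°.
a = sin²(Δφ/2) + cos φ₁ · cos φ₂ · sin²(Δλ/2) = 0.495606.
c = 2·atan2(√a, √(1−a)) = 1.56201 rad → d = 6371·c ≈ 9951.56 km.

9952 km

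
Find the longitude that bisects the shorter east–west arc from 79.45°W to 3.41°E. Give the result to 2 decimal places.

Signed shortest Δλ from -79.45° to +3.41° is +82.86°.
Midpoint longitude = -79.45° + (+82.86°)/2 = -79.45° + 41.43° = -38.02°.

38.02°W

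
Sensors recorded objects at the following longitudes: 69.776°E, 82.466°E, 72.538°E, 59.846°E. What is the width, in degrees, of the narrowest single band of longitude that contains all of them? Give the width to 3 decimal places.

Sort the longitudes: +59.846°, +69.776°, +72.538°, +82.466°.
Eastward gaps between consecutive values (wrapping around): 9.930°, 2.762°, 9.928°, 337.380°.
Largest gap = 337.380° ⇒ minimal covering band is its complement: 360° − 337.380° = 22.620°.
Band runs from +59.846° eastward to +82.466°.

22.620°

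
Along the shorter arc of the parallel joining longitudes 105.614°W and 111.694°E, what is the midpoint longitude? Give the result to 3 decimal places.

Signed shortest Δλ from -105.614° to +111.694° is -142.692°.
Midpoint longitude = -105.614° + (-142.692°)/2 = -105.614° − 71.346° = -176.960°.
(The naïve average (-105.614 + +111.694)/2 = 3.04° is on the wrong side of the globe.)

176.960°W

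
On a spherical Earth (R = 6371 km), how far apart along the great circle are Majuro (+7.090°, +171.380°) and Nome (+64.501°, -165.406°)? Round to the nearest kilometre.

6642 km

Δλ = -165.406 − 171.380 = -336.786°; wrapped into (−180°, 180°]: 23.214°.
Δφ = 64.501 − 7.090 = 57.411°.
a = sin²(Δφ/2) + cos φ₁ · cos φ₂ · sin²(Δλ/2) = 0.247989.
c = 2·atan2(√a, √(1−a)) = 1.04255 rad → d = 6371·c ≈ 6642.07 km.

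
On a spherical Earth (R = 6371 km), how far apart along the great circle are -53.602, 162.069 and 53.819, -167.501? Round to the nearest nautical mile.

6625 nmi

Δλ = -167.501 − 162.069 = -329.570°; wrapped into (−180°, 180°]: 30.430°.
Δφ = 53.819 − -53.602 = 107.421°.
a = sin²(Δφ/2) + cos φ₁ · cos φ₂ · sin²(Δλ/2) = 0.673822.
c = 2·atan2(√a, √(1−a)) = 1.92585 rad → d = 6371·c ≈ 12269.62 km ≈ 6625.06 nmi.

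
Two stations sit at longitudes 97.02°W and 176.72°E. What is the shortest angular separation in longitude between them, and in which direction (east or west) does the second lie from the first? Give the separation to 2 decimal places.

86.26° west

Raw difference: 176.72 − -97.02 = 273.74°.
Normalise into (−180°, 180°]: 273.74° − 360° = -86.26°.
Negative ⇒ the second point lies to the west; separation 86.26°.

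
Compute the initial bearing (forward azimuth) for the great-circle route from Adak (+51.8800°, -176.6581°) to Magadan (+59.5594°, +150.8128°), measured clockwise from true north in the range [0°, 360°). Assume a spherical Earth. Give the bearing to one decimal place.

Δλ = 150.8128 − -176.6581 = 327.4709°; wrapped into (−180°, 180°]: -32.5291°.
θ = atan2( sin Δλ · cos φ₂ , cos φ₁ · sin φ₂ − sin φ₁ · cos φ₂ · cos Δλ )
  = atan2(-0.27244, 0.19616) = -54.245° → normalised to [0°, 360°): 305.755°.

305.8°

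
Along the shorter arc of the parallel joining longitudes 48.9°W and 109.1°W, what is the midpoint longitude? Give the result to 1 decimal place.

Signed shortest Δλ from -48.9° to -109.1° is -60.2°.
Midpoint longitude = -48.9° + (-60.2°)/2 = -48.9° − 30.1° = -79.0°.

79.0°W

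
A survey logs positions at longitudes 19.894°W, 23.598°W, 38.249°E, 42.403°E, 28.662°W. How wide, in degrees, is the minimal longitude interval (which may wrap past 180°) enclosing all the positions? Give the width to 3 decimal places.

71.065°

Sort the longitudes: -28.662°, -23.598°, -19.894°, +38.249°, +42.403°.
Eastward gaps between consecutive values (wrapping around): 5.064°, 3.704°, 58.143°, 4.154°, 288.935°.
Largest gap = 288.935° ⇒ minimal covering band is its complement: 360° − 288.935° = 71.065°.
Band runs from -28.662° eastward to +42.403°.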